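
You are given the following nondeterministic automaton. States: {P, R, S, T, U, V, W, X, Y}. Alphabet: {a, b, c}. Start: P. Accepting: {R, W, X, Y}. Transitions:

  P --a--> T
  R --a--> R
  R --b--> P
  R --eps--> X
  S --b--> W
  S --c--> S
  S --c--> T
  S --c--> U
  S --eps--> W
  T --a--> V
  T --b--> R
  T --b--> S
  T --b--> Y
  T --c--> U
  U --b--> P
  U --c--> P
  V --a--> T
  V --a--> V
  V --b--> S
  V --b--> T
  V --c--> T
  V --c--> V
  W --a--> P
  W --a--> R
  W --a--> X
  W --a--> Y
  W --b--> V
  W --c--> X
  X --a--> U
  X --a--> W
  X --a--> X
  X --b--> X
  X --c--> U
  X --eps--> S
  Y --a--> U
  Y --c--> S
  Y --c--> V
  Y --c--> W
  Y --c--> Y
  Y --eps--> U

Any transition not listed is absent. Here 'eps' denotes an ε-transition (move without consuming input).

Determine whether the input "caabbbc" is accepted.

No

Start in {P}.
Read 'c': P→∅; now ∅.
The set is empty and remains empty for the remaining 6 symbols.
The final set ∅ contains no accepting state.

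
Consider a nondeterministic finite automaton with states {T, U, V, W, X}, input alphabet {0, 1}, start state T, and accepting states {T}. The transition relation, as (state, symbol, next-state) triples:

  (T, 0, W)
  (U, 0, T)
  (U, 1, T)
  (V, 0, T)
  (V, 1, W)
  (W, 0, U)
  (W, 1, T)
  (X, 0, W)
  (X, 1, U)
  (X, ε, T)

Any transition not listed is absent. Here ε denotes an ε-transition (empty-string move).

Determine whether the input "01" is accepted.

Start in {T}.
Read '0': T→{W}; now {W}.
Read '1': W→{T}; now {T}.
The final set {T} contains the accepting state T.

Yes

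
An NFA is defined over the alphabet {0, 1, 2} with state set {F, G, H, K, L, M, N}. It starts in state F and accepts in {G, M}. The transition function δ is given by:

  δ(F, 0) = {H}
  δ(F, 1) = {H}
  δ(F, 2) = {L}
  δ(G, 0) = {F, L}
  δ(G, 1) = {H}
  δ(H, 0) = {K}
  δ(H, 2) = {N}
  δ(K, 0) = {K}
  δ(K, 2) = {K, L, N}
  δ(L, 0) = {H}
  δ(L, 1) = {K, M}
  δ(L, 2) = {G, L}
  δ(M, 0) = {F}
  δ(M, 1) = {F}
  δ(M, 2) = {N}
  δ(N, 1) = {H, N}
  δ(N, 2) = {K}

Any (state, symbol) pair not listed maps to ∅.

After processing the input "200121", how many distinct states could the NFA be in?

0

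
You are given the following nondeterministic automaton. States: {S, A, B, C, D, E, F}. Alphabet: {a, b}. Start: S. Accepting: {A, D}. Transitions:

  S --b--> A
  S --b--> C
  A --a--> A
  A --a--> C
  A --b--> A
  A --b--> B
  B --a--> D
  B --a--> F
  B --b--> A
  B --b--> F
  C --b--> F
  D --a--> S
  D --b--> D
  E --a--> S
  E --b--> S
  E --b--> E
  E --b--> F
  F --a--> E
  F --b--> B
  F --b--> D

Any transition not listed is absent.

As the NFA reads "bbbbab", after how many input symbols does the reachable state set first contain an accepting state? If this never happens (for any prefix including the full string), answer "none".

Start in {S}.
Read 'b': {S} → {A, C}.
None of the earlier sets intersect F, but {A, C} does.

1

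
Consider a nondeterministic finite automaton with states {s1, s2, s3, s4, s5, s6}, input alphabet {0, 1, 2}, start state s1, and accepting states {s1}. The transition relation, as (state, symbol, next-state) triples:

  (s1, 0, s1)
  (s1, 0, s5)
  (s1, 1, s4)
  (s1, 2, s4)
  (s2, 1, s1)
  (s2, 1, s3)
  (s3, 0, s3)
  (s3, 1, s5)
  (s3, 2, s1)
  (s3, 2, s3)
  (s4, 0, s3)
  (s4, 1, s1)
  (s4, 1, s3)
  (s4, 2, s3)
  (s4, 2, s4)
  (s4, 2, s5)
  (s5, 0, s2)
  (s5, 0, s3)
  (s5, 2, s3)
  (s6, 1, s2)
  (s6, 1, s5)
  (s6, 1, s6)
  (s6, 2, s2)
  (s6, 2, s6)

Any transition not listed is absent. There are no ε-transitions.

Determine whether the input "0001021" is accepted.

Yes

Start in {s1}.
Read '0': s1→{s1, s5}; now {s1, s5}.
Read '0': s1→{s1, s5}, s5→{s2, s3}; now {s1, s2, s3, s5}.
Read '0': s1→{s1, s5}, s2→∅, s3→{s3}, s5→{s2, s3}; now {s1, s2, s3, s5}.
Read '1': s1→{s4}, s2→{s1, s3}, s3→{s5}, s5→∅; now {s1, s3, s4, s5}.
Read '0': s1→{s1, s5}, s3→{s3}, s4→{s3}, s5→{s2, s3}; now {s1, s2, s3, s5}.
Read '2': s1→{s4}, s2→∅, s3→{s1, s3}, s5→{s3}; now {s1, s3, s4}.
Read '1': s1→{s4}, s3→{s5}, s4→{s1, s3}; now {s1, s3, s4, s5}.
The final set {s1, s3, s4, s5} contains the accepting state s1.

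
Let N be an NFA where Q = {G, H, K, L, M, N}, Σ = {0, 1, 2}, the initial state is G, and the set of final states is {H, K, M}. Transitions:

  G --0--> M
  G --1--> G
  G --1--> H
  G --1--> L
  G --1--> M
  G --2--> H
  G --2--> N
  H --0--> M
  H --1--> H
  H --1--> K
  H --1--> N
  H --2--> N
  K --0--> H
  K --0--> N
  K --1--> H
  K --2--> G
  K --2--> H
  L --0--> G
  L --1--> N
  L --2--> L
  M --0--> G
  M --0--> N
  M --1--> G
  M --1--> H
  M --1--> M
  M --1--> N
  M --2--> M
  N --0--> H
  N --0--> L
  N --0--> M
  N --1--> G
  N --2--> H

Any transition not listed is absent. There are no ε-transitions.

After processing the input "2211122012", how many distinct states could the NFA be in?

Start in {G}.
Read '2': G→{H, N}; now {H, N}.
Read '2': H→{N}, N→{H}; now {H, N}.
Read '1': H→{H, K, N}, N→{G}; now {G, H, K, N}.
Read '1': G→{G, H, L, M}, H→{H, K, N}, K→{H}, N→{G}; now {G, H, K, L, M, N}.
Read '1': G→{G, H, L, M}, H→{H, K, N}, K→{H}, L→{N}, M→{G, H, M, N}, N→{G}; now {G, H, K, L, M, N}.
Read '2': G→{H, N}, H→{N}, K→{G, H}, L→{L}, M→{M}, N→{H}; now {G, H, L, M, N}.
Read '2': G→{H, N}, H→{N}, L→{L}, M→{M}, N→{H}; now {H, L, M, N}.
Read '0': H→{M}, L→{G}, M→{G, N}, N→{H, L, M}; now {G, H, L, M, N}.
Read '1': G→{G, H, L, M}, H→{H, K, N}, L→{N}, M→{G, H, M, N}, N→{G}; now {G, H, K, L, M, N}.
Read '2': G→{H, N}, H→{N}, K→{G, H}, L→{L}, M→{M}, N→{H}; now {G, H, L, M, N}.
That set has 5 states.

5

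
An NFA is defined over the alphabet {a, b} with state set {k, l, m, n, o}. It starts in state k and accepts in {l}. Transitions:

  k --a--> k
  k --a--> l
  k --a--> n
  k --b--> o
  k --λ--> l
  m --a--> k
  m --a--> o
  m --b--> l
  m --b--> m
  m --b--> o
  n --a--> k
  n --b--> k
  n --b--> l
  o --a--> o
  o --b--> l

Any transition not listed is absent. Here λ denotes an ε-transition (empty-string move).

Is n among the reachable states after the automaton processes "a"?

Start: ε-closure({k}) = {k, l}.
Read 'a': k→{k, l, n}, l→∅; now {k, l, n}.
State n is in {k, l, n}.

Yes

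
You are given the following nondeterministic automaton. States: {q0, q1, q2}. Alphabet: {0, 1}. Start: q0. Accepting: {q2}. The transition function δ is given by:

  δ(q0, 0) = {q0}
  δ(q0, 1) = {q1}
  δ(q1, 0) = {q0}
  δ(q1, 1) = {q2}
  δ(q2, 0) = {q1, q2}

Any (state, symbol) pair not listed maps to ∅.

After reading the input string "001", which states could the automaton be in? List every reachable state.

{q1}

Start in {q0}.
Read '0': {q0} → {q0}.
Read '0': {q0} → {q0}.
Read '1': {q0} → {q1}.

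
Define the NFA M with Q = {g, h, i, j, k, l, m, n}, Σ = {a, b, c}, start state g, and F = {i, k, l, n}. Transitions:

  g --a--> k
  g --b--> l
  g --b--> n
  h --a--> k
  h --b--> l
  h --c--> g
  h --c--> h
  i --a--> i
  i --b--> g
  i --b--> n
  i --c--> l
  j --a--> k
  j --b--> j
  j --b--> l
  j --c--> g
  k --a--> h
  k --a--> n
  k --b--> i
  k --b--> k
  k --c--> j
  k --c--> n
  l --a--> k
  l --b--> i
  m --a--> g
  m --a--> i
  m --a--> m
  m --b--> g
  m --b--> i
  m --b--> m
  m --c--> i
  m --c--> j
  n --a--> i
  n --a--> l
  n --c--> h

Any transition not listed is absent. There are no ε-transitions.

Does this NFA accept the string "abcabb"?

Yes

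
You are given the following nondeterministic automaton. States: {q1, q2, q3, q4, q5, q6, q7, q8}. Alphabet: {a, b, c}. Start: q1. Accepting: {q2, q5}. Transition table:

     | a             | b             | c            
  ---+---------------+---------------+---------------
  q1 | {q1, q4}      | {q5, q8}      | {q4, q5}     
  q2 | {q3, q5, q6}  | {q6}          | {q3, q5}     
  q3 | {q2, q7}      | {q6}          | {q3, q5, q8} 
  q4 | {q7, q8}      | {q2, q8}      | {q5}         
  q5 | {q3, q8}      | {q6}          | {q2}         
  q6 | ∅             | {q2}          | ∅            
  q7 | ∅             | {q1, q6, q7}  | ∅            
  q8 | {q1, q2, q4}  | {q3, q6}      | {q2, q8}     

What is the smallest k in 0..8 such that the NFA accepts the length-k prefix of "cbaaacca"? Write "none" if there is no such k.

1

Start in {q1}.
Read 'c': q1→{q4, q5}; now {q4, q5}.
None of the earlier sets intersect F, but {q4, q5} does.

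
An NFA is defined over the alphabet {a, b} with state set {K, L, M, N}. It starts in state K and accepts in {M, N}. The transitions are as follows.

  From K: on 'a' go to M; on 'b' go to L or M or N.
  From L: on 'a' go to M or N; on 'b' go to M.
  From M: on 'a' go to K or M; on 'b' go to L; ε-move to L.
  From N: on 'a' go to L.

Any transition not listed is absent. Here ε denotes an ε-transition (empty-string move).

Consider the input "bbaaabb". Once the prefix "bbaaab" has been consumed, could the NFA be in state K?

Start in {K}.
Read 'b': K→{L, M, N}; now {L, M, N}.
Read 'b': L→{M}, M→{L}, N→∅; now {L, M}.
Read 'a': L→{M, N}, M→{K, M}; union {K, M, N}; ε-closure = {K, L, M, N}.
Read 'a': K→{M}, L→{M, N}, M→{K, M}, N→{L}; now {K, L, M, N}.
Read 'a': K→{M}, L→{M, N}, M→{K, M}, N→{L}; now {K, L, M, N}.
Read 'b': K→{L, M, N}, L→{M}, M→{L}, N→∅; now {L, M, N}.
State K is not in {L, M, N}.

No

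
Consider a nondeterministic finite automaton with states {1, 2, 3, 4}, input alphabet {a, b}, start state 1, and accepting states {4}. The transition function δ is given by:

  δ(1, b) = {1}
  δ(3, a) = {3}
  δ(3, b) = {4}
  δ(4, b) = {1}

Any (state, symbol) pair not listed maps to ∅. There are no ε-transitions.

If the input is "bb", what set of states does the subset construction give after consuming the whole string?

Start in {1}.
Read 'b': 1→{1}; now {1}.
Read 'b': 1→{1}; now {1}.

{1}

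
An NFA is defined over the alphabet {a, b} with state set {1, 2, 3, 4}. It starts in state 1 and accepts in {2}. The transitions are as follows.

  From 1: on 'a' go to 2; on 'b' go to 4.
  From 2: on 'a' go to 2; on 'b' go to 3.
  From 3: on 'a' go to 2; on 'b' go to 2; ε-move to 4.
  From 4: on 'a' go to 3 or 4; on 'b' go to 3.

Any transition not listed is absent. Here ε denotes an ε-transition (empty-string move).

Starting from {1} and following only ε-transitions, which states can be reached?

Begin with {1}.
No ε-moves leave this set, so the closure equals the set itself.

{1}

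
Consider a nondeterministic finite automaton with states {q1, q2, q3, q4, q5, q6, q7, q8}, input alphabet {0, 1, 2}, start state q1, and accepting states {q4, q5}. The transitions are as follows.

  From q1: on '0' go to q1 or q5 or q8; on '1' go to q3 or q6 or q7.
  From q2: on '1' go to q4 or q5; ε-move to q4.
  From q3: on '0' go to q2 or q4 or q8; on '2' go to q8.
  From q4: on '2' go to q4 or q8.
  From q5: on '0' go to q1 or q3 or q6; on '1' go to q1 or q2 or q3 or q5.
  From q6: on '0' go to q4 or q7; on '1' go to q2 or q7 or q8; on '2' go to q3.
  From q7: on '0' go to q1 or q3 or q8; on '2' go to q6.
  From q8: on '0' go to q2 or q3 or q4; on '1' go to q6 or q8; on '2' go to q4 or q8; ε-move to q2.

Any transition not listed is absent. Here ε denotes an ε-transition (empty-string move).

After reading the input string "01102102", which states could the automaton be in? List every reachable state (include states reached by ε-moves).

{q2, q3, q4, q6, q8}

Start in {q1}.
Read '0': q1→{q1, q5, q8}; union {q1, q5, q8}; ε-closure = {q1, q2, q4, q5, q8}.
Read '1': q1→{q3, q6, q7}, q2→{q4, q5}, q4→∅, q5→{q1, q2, q3, q5}, q8→{q6, q8}; now {q1, q2, q3, q4, q5, q6, q7, q8}.
Read '1': q1→{q3, q6, q7}, q2→{q4, q5}, q3→∅, q4→∅, q5→{q1, q2, q3, q5}, q6→{q2, q7, q8}, q7→∅, q8→{q6, q8}; now {q1, q2, q3, q4, q5, q6, q7, q8}.
Read '0': q1→{q1, q5, q8}, q2→∅, q3→{q2, q4, q8}, q4→∅, q5→{q1, q3, q6}, q6→{q4, q7}, q7→{q1, q3, q8}, q8→{q2, q3, q4}; now {q1, q2, q3, q4, q5, q6, q7, q8}.
Read '2': q1→∅, q2→∅, q3→{q8}, q4→{q4, q8}, q5→∅, q6→{q3}, q7→{q6}, q8→{q4, q8}; union {q3, q4, q6, q8}; ε-closure = {q2, q3, q4, q6, q8}.
Read '1': q2→{q4, q5}, q3→∅, q4→∅, q6→{q2, q7, q8}, q8→{q6, q8}; now {q2, q4, q5, q6, q7, q8}.
Read '0': q2→∅, q4→∅, q5→{q1, q3, q6}, q6→{q4, q7}, q7→{q1, q3, q8}, q8→{q2, q3, q4}; now {q1, q2, q3, q4, q6, q7, q8}.
Read '2': q1→∅, q2→∅, q3→{q8}, q4→{q4, q8}, q6→{q3}, q7→{q6}, q8→{q4, q8}; union {q3, q4, q6, q8}; ε-closure = {q2, q3, q4, q6, q8}.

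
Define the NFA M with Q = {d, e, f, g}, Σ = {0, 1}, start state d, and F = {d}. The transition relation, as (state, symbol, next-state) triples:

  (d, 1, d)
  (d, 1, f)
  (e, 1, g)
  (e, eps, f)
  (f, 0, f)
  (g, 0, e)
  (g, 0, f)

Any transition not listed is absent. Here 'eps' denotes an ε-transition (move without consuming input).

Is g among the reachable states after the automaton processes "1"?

No

Start in {d}.
Read '1': {d} → {d, f}.
State g is not in {d, f}.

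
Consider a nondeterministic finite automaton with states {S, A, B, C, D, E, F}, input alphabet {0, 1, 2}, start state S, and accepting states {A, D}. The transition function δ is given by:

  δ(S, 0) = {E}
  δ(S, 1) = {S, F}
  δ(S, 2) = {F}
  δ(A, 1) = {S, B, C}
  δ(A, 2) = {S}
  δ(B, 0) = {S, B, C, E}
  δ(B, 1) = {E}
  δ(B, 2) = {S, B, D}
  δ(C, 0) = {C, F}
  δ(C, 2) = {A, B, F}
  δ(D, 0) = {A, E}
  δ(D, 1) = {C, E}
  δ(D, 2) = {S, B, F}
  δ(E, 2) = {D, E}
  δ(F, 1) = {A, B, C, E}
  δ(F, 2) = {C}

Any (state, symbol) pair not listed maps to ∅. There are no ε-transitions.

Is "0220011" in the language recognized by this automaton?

Yes

Start in {S}.
Read '0': {S} → {E}.
Read '2': {E} → {D, E}.
Read '2': {D, E} → {S, B, D, E, F}.
Read '0': {S, B, D, E, F} → {S, A, B, C, E}.
Read '0': {S, A, B, C, E} → {S, B, C, E, F}.
Read '1': {S, B, C, E, F} → {S, A, B, C, E, F}.
Read '1': {S, A, B, C, E, F} → {S, A, B, C, E, F}.
The final set {S, A, B, C, E, F} contains the accepting state A.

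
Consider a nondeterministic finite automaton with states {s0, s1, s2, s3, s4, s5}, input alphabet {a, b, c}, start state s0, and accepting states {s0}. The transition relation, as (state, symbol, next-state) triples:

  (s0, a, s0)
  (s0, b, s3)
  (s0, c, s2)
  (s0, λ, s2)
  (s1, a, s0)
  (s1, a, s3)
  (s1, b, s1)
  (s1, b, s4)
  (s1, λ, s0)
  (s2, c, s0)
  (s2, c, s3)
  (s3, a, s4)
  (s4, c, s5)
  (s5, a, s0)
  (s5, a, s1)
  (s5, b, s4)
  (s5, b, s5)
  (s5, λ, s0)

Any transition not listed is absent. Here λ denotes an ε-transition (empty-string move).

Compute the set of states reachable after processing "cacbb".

{s0, s2, s3, s4, s5}

Start: ε-closure({s0}) = {s0, s2}.
Read 'c': s0→{s2}, s2→{s0, s3}; now {s0, s2, s3}.
Read 'a': s0→{s0}, s2→∅, s3→{s4}; union {s0, s4}; ε-closure = {s0, s2, s4}.
Read 'c': s0→{s2}, s2→{s0, s3}, s4→{s5}; now {s0, s2, s3, s5}.
Read 'b': s0→{s3}, s2→∅, s3→∅, s5→{s4, s5}; union {s3, s4, s5}; ε-closure = {s0, s2, s3, s4, s5}.
Read 'b': s0→{s3}, s2→∅, s3→∅, s4→∅, s5→{s4, s5}; union {s3, s4, s5}; ε-closure = {s0, s2, s3, s4, s5}.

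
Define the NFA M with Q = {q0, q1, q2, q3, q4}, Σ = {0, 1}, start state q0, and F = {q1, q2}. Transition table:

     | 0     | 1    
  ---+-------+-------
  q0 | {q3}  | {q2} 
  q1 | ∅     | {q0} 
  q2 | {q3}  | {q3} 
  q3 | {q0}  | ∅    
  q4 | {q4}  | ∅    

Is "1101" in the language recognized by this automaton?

Yes

Start in {q0}.
Read '1': {q0} → {q2}.
Read '1': {q2} → {q3}.
Read '0': {q3} → {q0}.
Read '1': {q0} → {q2}.
The final set {q2} contains the accepting state q2.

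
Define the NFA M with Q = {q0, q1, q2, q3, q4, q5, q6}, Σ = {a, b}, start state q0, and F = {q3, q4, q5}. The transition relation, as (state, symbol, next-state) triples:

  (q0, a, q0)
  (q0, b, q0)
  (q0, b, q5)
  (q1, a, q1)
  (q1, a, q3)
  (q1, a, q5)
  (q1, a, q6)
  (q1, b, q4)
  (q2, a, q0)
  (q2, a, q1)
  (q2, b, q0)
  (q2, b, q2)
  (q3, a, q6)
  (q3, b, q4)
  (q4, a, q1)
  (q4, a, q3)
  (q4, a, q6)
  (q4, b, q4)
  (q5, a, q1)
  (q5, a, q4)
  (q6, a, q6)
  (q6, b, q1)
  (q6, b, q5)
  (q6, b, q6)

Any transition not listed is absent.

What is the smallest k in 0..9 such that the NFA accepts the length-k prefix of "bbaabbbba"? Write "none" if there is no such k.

Start in {q0}.
Read 'b': q0→{q0, q5}; now {q0, q5}.
None of the earlier sets intersect F, but {q0, q5} does.

1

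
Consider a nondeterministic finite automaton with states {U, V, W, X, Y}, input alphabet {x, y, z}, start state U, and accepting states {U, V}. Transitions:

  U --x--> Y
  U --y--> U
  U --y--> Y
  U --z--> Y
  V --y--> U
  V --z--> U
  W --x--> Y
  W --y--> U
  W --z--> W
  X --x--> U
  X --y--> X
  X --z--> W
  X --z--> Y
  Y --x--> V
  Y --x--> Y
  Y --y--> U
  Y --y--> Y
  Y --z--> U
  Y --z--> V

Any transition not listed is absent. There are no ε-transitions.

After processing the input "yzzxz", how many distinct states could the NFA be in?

Start in {U}.
Read 'y': {U} → {U, Y}.
Read 'z': {U, Y} → {U, V, Y}.
Read 'z': {U, V, Y} → {U, V, Y}.
Read 'x': {U, V, Y} → {V, Y}.
Read 'z': {V, Y} → {U, V}.
That set has 2 states.

2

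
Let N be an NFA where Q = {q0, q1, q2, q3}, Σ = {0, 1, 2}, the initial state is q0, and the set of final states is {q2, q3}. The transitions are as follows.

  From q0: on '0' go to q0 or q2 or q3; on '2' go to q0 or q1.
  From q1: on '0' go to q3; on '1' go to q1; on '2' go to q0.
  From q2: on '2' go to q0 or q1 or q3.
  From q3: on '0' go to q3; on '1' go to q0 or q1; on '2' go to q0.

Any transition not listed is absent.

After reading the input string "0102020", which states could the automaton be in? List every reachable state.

Start in {q0}.
Read '0': q0→{q0, q2, q3}; now {q0, q2, q3}.
Read '1': q0→∅, q2→∅, q3→{q0, q1}; now {q0, q1}.
Read '0': q0→{q0, q2, q3}, q1→{q3}; now {q0, q2, q3}.
Read '2': q0→{q0, q1}, q2→{q0, q1, q3}, q3→{q0}; now {q0, q1, q3}.
Read '0': q0→{q0, q2, q3}, q1→{q3}, q3→{q3}; now {q0, q2, q3}.
Read '2': q0→{q0, q1}, q2→{q0, q1, q3}, q3→{q0}; now {q0, q1, q3}.
Read '0': q0→{q0, q2, q3}, q1→{q3}, q3→{q3}; now {q0, q2, q3}.

{q0, q2, q3}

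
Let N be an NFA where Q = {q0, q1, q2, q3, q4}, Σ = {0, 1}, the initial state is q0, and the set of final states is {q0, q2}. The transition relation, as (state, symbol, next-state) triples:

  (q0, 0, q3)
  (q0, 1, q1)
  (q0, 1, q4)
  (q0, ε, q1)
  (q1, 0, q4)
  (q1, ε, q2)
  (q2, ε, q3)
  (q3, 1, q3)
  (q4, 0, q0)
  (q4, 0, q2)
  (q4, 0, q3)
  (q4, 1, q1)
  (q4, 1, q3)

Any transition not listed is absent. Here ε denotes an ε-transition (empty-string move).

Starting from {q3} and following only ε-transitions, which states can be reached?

{q3}

Begin with {q3}.
No ε-moves leave this set, so the closure equals the set itself.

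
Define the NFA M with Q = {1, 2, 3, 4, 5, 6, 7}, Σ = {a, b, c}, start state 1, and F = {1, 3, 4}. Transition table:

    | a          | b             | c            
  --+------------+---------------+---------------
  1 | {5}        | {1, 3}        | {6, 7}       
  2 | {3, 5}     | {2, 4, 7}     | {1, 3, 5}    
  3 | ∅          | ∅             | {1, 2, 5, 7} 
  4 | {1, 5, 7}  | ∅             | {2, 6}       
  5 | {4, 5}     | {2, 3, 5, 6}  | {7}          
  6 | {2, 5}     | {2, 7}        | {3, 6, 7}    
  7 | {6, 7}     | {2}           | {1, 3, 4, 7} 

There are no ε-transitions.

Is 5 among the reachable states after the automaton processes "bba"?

Yes

Start in {1}.
Read 'b': 1→{1, 3}; now {1, 3}.
Read 'b': 1→{1, 3}, 3→∅; now {1, 3}.
Read 'a': 1→{5}, 3→∅; now {5}.
State 5 is in {5}.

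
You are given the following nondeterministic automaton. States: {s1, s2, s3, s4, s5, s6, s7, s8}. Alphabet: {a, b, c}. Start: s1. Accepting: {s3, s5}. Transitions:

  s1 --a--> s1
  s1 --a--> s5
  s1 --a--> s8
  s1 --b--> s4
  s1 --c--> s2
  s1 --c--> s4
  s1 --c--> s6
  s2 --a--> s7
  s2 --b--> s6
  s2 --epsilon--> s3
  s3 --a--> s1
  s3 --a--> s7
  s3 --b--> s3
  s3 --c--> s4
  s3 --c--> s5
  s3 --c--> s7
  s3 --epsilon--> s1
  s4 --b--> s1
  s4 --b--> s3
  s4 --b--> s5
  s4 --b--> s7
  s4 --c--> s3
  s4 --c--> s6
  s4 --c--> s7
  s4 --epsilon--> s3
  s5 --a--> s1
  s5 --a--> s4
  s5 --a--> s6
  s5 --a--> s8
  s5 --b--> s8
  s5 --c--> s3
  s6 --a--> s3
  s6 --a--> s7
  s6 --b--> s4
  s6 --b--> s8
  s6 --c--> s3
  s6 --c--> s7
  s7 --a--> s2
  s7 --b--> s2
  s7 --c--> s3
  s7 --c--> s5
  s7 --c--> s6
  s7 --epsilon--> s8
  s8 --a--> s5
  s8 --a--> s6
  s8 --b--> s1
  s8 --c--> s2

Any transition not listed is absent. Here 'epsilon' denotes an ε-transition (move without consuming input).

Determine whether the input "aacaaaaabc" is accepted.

Start in {s1}.
Read 'a': s1→{s1, s5, s8}; now {s1, s5, s8}.
Read 'a': s1→{s1, s5, s8}, s5→{s1, s4, s6, s8}, s8→{s5, s6}; union {s1, s4, s5, s6, s8}; ε-closure = {s1, s3, s4, s5, s6, s8}.
Read 'c': s1→{s2, s4, s6}, s3→{s4, s5, s7}, s4→{s3, s6, s7}, s5→{s3}, s6→{s3, s7}, s8→{s2}; union {s2, s3, s4, s5, s6, s7}; ε-closure = {s1, s2, s3, s4, s5, s6, s7, s8}.
Read 'a': s1→{s1, s5, s8}, s2→{s7}, s3→{s1, s7}, s4→∅, s5→{s1, s4, s6, s8}, s6→{s3, s7}, s7→{s2}, s8→{s5, s6}; now {s1, s2, s3, s4, s5, s6, s7, s8}.
Read 'a': s1→{s1, s5, s8}, s2→{s7}, s3→{s1, s7}, s4→∅, s5→{s1, s4, s6, s8}, s6→{s3, s7}, s7→{s2}, s8→{s5, s6}; now {s1, s2, s3, s4, s5, s6, s7, s8}.
Read 'a': s1→{s1, s5, s8}, s2→{s7}, s3→{s1, s7}, s4→∅, s5→{s1, s4, s6, s8}, s6→{s3, s7}, s7→{s2}, s8→{s5, s6}; now {s1, s2, s3, s4, s5, s6, s7, s8}.
Read 'a': s1→{s1, s5, s8}, s2→{s7}, s3→{s1, s7}, s4→∅, s5→{s1, s4, s6, s8}, s6→{s3, s7}, s7→{s2}, s8→{s5, s6}; now {s1, s2, s3, s4, s5, s6, s7, s8}.
Read 'a': s1→{s1, s5, s8}, s2→{s7}, s3→{s1, s7}, s4→∅, s5→{s1, s4, s6, s8}, s6→{s3, s7}, s7→{s2}, s8→{s5, s6}; now {s1, s2, s3, s4, s5, s6, s7, s8}.
Read 'b': s1→{s4}, s2→{s6}, s3→{s3}, s4→{s1, s3, s5, s7}, s5→{s8}, s6→{s4, s8}, s7→{s2}, s8→{s1}; now {s1, s2, s3, s4, s5, s6, s7, s8}.
Read 'c': s1→{s2, s4, s6}, s2→∅, s3→{s4, s5, s7}, s4→{s3, s6, s7}, s5→{s3}, s6→{s3, s7}, s7→{s3, s5, s6}, s8→{s2}; union {s2, s3, s4, s5, s6, s7}; ε-closure = {s1, s2, s3, s4, s5, s6, s7, s8}.
The final set {s1, s2, s3, s4, s5, s6, s7, s8} contains the accepting states s3, s5.

Yes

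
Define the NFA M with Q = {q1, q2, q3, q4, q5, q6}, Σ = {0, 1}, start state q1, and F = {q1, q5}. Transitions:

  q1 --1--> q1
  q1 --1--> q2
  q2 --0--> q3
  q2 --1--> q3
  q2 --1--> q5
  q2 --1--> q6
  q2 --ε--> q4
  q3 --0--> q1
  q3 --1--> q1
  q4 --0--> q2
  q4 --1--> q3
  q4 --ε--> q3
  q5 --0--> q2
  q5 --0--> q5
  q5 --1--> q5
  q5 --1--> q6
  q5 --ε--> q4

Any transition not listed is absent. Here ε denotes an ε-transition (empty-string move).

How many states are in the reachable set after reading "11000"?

Start in {q1}.
Read '1': {q1} → {q1, q2, q3, q4}.
Read '1': {q1, q2, q3, q4} → {q1, q2, q3, q4, q5, q6}.
Read '0': {q1, q2, q3, q4, q5, q6} → {q1, q2, q3, q4, q5}.
Read '0': {q1, q2, q3, q4, q5} → {q1, q2, q3, q4, q5}.
Read '0': {q1, q2, q3, q4, q5} → {q1, q2, q3, q4, q5}.
That set has 5 states.

5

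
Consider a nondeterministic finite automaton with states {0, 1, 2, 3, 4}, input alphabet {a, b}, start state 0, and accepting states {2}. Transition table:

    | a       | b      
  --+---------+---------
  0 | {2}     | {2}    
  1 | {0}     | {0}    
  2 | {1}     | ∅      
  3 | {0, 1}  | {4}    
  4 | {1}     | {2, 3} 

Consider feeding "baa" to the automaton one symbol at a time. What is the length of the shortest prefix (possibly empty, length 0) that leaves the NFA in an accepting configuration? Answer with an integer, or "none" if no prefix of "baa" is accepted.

Start in {0}.
Read 'b': {0} → {2}.
None of the earlier sets intersect F, but {2} does.

1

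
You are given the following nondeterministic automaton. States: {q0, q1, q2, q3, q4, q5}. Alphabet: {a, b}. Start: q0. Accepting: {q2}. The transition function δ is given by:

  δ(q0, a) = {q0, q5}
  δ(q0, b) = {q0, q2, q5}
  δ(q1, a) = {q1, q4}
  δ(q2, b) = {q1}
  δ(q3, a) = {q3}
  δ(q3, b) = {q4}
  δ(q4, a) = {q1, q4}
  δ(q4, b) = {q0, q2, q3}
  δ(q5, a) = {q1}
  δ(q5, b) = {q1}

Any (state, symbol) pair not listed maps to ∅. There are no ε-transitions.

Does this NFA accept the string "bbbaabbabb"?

Yes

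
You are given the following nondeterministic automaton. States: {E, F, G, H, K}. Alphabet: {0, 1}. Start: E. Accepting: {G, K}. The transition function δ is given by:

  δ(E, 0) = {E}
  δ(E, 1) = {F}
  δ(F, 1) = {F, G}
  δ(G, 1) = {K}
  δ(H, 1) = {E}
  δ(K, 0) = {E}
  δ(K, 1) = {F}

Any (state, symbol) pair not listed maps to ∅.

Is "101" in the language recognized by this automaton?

Start in {E}.
Read '1': E→{F}; now {F}.
Read '0': F→∅; now ∅.
The set is empty and remains empty for the remaining 1 symbol.
The final set ∅ contains no accepting state.

No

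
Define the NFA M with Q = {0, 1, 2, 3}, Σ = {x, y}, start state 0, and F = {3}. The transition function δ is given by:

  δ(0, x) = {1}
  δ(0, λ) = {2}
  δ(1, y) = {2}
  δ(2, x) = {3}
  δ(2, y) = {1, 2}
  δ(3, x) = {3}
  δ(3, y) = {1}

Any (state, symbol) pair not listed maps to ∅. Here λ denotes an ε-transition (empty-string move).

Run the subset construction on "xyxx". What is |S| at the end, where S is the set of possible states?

1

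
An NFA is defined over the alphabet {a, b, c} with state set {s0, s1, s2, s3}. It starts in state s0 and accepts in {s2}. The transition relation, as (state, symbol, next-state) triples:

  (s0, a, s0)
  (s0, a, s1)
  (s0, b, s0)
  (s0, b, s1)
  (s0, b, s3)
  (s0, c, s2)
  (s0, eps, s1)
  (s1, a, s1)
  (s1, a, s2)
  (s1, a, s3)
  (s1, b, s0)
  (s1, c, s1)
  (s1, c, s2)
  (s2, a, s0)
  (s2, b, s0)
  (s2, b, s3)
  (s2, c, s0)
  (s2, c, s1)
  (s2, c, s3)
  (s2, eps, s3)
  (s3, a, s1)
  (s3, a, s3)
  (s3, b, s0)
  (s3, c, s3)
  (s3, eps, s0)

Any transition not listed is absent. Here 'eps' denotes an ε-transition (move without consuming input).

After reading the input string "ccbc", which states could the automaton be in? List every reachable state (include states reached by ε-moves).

Start: ε-closure({s0}) = {s0, s1}.
Read 'c': s0→{s2}, s1→{s1, s2}; union {s1, s2}; ε-closure = {s0, s1, s2, s3}.
Read 'c': s0→{s2}, s1→{s1, s2}, s2→{s0, s1, s3}, s3→{s3}; now {s0, s1, s2, s3}.
Read 'b': s0→{s0, s1, s3}, s1→{s0}, s2→{s0, s3}, s3→{s0}; now {s0, s1, s3}.
Read 'c': s0→{s2}, s1→{s1, s2}, s3→{s3}; union {s1, s2, s3}; ε-closure = {s0, s1, s2, s3}.

{s0, s1, s2, s3}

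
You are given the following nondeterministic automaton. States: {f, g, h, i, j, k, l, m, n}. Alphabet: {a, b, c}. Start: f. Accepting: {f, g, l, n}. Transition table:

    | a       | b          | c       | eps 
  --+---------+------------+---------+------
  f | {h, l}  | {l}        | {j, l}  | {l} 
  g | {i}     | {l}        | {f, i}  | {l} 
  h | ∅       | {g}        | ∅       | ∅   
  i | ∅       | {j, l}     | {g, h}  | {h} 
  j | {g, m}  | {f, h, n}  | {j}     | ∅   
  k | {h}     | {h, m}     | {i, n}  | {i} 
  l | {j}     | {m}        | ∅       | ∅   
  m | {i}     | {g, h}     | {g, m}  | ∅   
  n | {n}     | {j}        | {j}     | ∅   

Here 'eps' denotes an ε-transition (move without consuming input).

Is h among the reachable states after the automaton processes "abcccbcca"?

Yes

Start: ε-closure({f}) = {f, l}.
Read 'a': {f, l} → {h, j, l}.
Read 'b': {h, j, l} → {f, g, h, l, m, n}.
Read 'c': {f, g, h, l, m, n} → {f, g, h, i, j, l, m}.
Read 'c': {f, g, h, i, j, l, m} → {f, g, h, i, j, l, m}.
Read 'c': {f, g, h, i, j, l, m} → {f, g, h, i, j, l, m}.
Read 'b': {f, g, h, i, j, l, m} → {f, g, h, j, l, m, n}.
Read 'c': {f, g, h, j, l, m, n} → {f, g, h, i, j, l, m}.
Read 'c': {f, g, h, i, j, l, m} → {f, g, h, i, j, l, m}.
Read 'a': {f, g, h, i, j, l, m} → {g, h, i, j, l, m}.
State h is in {g, h, i, j, l, m}.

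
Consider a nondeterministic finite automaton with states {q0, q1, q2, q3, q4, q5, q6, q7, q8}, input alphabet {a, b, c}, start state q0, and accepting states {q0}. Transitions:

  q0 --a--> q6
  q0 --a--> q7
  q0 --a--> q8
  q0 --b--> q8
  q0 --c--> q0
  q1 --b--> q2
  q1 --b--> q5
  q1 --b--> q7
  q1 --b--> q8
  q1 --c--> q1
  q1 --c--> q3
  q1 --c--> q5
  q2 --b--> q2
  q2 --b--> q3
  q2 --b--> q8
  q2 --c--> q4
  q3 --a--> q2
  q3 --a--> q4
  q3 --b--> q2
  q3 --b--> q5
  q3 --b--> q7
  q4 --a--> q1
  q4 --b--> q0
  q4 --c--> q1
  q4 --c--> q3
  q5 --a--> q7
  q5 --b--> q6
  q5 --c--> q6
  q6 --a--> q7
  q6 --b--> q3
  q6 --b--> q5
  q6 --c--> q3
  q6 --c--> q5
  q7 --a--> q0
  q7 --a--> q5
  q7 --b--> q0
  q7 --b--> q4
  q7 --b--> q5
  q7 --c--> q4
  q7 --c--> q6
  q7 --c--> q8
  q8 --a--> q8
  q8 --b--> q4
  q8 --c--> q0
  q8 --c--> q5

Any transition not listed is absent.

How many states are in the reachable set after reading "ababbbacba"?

8

Start in {q0}.
Read 'a': q0→{q6, q7, q8}; now {q6, q7, q8}.
Read 'b': q6→{q3, q5}, q7→{q0, q4, q5}, q8→{q4}; now {q0, q3, q4, q5}.
Read 'a': q0→{q6, q7, q8}, q3→{q2, q4}, q4→{q1}, q5→{q7}; now {q1, q2, q4, q6, q7, q8}.
Read 'b': q1→{q2, q5, q7, q8}, q2→{q2, q3, q8}, q4→{q0}, q6→{q3, q5}, q7→{q0, q4, q5}, q8→{q4}; now {q0, q2, q3, q4, q5, q7, q8}.
Read 'b': q0→{q8}, q2→{q2, q3, q8}, q3→{q2, q5, q7}, q4→{q0}, q5→{q6}, q7→{q0, q4, q5}, q8→{q4}; now {q0, q2, q3, q4, q5, q6, q7, q8}.
Read 'b': q0→{q8}, q2→{q2, q3, q8}, q3→{q2, q5, q7}, q4→{q0}, q5→{q6}, q6→{q3, q5}, q7→{q0, q4, q5}, q8→{q4}; now {q0, q2, q3, q4, q5, q6, q7, q8}.
Read 'a': q0→{q6, q7, q8}, q2→∅, q3→{q2, q4}, q4→{q1}, q5→{q7}, q6→{q7}, q7→{q0, q5}, q8→{q8}; now {q0, q1, q2, q4, q5, q6, q7, q8}.
Read 'c': q0→{q0}, q1→{q1, q3, q5}, q2→{q4}, q4→{q1, q3}, q5→{q6}, q6→{q3, q5}, q7→{q4, q6, q8}, q8→{q0, q5}; now {q0, q1, q3, q4, q5, q6, q8}.
Read 'b': q0→{q8}, q1→{q2, q5, q7, q8}, q3→{q2, q5, q7}, q4→{q0}, q5→{q6}, q6→{q3, q5}, q8→{q4}; now {q0, q2, q3, q4, q5, q6, q7, q8}.
Read 'a': q0→{q6, q7, q8}, q2→∅, q3→{q2, q4}, q4→{q1}, q5→{q7}, q6→{q7}, q7→{q0, q5}, q8→{q8}; now {q0, q1, q2, q4, q5, q6, q7, q8}.
That set has 8 states.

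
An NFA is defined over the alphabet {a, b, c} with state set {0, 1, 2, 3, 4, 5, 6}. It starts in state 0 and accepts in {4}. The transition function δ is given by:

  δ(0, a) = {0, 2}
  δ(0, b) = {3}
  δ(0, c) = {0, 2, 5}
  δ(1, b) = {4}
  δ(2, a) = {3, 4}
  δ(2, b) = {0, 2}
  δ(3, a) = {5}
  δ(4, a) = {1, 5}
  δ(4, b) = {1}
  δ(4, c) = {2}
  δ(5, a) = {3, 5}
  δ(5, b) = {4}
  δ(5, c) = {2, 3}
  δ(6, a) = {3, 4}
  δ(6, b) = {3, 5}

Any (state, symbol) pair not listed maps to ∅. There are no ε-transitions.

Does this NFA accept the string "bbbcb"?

Start in {0}.
Read 'b': {0} → {3}.
Read 'b': {3} → ∅.
The set is empty and remains empty for the remaining 3 symbols.
The final set ∅ contains no accepting state.

No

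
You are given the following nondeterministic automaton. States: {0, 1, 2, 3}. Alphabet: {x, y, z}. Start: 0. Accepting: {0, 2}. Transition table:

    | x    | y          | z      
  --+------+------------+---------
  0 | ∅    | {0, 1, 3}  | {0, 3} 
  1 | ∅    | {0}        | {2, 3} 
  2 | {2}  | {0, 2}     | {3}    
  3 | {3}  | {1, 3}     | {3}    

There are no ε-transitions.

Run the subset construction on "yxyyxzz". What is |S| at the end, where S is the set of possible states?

Start in {0}.
Read 'y': 0→{0, 1, 3}; now {0, 1, 3}.
Read 'x': 0→∅, 1→∅, 3→{3}; now {3}.
Read 'y': 3→{1, 3}; now {1, 3}.
Read 'y': 1→{0}, 3→{1, 3}; now {0, 1, 3}.
Read 'x': 0→∅, 1→∅, 3→{3}; now {3}.
Read 'z': 3→{3}; now {3}.
Read 'z': 3→{3}; now {3}.
That set has 1 state.

1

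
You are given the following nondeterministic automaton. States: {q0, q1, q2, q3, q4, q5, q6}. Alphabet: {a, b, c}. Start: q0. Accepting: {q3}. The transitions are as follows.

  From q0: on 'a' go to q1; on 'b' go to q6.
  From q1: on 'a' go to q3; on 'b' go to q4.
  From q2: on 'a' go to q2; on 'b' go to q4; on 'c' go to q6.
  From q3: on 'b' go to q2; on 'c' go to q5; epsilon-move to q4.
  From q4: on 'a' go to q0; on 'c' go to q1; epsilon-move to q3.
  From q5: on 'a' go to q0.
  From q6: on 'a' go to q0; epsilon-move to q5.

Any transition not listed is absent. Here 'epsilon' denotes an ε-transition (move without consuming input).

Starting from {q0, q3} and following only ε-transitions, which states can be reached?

{q0, q3, q4}

Begin with {q0, q3}.
ε-move q3 → q4; add q4.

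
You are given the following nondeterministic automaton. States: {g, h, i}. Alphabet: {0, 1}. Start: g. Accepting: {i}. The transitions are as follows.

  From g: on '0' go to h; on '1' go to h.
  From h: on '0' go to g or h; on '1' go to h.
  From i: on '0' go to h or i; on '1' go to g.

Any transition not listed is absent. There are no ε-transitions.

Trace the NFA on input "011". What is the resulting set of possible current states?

{h}

Start in {g}.
Read '0': {g} → {h}.
Read '1': {h} → {h}.
Read '1': {h} → {h}.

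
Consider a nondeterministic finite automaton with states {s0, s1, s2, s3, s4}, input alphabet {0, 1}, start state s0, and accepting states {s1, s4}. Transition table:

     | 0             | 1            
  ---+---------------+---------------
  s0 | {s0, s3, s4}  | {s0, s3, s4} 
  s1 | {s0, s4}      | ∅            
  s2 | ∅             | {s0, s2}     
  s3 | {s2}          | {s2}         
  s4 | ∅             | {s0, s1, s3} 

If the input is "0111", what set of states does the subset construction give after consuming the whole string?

Start in {s0}.
Read '0': {s0} → {s0, s3, s4}.
Read '1': {s0, s3, s4} → {s0, s1, s2, s3, s4}.
Read '1': {s0, s1, s2, s3, s4} → {s0, s1, s2, s3, s4}.
Read '1': {s0, s1, s2, s3, s4} → {s0, s1, s2, s3, s4}.

{s0, s1, s2, s3, s4}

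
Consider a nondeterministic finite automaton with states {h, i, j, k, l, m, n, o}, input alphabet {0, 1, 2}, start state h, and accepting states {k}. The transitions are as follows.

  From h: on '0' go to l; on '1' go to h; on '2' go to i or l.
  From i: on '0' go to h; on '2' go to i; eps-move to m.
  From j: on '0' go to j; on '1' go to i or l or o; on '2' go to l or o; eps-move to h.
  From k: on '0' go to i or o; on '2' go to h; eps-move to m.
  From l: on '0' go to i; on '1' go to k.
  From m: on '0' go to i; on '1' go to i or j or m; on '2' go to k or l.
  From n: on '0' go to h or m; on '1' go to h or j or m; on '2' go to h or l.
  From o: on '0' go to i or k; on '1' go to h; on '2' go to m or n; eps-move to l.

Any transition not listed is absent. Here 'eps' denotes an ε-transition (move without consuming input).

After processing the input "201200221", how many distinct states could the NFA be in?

5

Start in {h}.
Read '2': {h} → {i, l, m}.
Read '0': {i, l, m} → {h, i, m}.
Read '1': {h, i, m} → {h, i, j, m}.
Read '2': {h, i, j, m} → {i, k, l, m, o}.
Read '0': {i, k, l, m, o} → {h, i, k, l, m, o}.
Read '0': {h, i, k, l, m, o} → {h, i, k, l, m, o}.
Read '2': {h, i, k, l, m, o} → {h, i, k, l, m, n}.
Read '2': {h, i, k, l, m, n} → {h, i, k, l, m}.
Read '1': {h, i, k, l, m} → {h, i, j, k, m}.
That set has 5 states.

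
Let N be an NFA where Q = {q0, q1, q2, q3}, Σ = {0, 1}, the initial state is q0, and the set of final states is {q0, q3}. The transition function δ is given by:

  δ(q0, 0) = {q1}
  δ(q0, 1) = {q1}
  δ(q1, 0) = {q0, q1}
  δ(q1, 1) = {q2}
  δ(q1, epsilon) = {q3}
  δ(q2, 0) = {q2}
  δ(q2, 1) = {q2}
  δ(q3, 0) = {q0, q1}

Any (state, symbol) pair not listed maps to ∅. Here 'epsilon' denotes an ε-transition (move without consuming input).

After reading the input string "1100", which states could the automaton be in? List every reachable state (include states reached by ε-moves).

Start in {q0}.
Read '1': {q0} → {q1, q3}.
Read '1': {q1, q3} → {q2}.
Read '0': {q2} → {q2}.
Read '0': {q2} → {q2}.

{q2}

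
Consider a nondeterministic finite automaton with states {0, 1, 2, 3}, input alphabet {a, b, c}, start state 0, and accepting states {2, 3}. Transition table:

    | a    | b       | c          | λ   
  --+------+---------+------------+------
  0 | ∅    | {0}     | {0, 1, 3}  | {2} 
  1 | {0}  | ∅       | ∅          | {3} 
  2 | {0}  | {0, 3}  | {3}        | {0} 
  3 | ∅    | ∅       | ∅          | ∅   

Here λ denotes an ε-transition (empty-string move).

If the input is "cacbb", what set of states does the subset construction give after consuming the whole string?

{0, 2, 3}

Start: ε-closure({0}) = {0, 2}.
Read 'c': {0, 2} → {0, 1, 2, 3}.
Read 'a': {0, 1, 2, 3} → {0, 2}.
Read 'c': {0, 2} → {0, 1, 2, 3}.
Read 'b': {0, 1, 2, 3} → {0, 2, 3}.
Read 'b': {0, 2, 3} → {0, 2, 3}.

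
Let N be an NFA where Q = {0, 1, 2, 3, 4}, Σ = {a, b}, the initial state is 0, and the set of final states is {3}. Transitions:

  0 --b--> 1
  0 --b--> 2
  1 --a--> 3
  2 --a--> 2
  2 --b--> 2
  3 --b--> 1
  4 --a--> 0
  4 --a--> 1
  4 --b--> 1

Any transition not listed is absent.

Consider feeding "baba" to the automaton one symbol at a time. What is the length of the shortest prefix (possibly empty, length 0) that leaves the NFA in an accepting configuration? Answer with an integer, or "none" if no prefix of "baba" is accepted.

Start in {0}.
Read 'b': 0→{1, 2}; now {1, 2}.
Read 'a': 1→{3}, 2→{2}; now {2, 3}.
None of the earlier sets intersect F, but {2, 3} does.

2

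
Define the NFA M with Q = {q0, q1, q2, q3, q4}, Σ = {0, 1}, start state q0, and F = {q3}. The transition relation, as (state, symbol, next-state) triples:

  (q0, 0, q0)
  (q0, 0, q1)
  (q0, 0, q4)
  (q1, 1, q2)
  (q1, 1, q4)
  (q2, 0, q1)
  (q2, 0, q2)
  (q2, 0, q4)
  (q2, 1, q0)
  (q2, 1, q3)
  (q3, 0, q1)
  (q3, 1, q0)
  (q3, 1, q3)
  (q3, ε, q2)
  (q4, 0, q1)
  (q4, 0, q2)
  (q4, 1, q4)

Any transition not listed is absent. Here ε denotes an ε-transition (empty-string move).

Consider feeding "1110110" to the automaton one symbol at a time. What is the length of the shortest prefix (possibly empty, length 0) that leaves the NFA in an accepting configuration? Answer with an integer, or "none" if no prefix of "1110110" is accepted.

Start in {q0}.
Read '1': q0→∅; now ∅.
The set is empty and remains empty for the remaining 6 symbols.
No reachable set along the way intersects F.

none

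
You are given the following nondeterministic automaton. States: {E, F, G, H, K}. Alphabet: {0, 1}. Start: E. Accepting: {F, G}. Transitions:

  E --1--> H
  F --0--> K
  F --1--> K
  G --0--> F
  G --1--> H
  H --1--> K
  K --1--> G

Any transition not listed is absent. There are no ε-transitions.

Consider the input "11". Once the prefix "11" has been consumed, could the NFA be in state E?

No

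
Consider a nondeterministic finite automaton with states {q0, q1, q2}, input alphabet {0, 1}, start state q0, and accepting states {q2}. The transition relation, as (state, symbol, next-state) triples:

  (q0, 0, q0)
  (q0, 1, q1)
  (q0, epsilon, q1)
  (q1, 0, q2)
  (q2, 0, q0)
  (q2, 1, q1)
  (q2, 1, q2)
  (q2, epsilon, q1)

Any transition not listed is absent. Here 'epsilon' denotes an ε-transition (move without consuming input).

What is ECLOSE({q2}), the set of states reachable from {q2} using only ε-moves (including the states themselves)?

{q1, q2}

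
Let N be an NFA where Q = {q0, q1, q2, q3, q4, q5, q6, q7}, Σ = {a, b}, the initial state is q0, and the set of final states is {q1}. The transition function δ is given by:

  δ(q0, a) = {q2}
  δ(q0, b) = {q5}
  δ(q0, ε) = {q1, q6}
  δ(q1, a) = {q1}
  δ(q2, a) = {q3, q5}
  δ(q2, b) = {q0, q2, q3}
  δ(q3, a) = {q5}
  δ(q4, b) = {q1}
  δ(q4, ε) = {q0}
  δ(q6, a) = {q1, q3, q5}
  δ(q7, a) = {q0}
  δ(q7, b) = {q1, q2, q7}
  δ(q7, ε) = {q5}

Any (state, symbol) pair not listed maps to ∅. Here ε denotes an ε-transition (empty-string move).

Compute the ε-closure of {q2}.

Begin with {q2}.
No ε-moves leave this set, so the closure equals the set itself.

{q2}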